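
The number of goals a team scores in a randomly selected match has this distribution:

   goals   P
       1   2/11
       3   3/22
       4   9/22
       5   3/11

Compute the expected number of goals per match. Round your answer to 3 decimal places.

3.591

E[X] = (2/11)·1 + (3/22)·3 + (9/22)·4 + (3/11)·5
     = 79/22 ≈ 3.591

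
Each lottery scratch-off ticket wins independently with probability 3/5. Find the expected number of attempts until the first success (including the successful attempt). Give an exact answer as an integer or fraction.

For a geometric distribution, E[trials] = 1/p = 1/(3/5) = 5/3.

5/3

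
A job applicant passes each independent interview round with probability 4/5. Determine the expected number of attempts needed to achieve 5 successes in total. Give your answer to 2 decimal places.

6.25

By linearity (sum of 5 independent geometric waits), E[trials] = 5/p = 5/(4/5) = 25/4.
≈ 6.25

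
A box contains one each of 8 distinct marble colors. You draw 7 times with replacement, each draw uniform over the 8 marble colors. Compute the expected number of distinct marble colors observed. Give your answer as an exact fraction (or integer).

Let Xⱼ=1 if type j appears at least once. P(Xⱼ=1) = 1 − ((8−1)/8)^7 = 1273609/2097152.
E[#distinct] = 8·1273609/2097152 = 1273609/262144.

1273609/262144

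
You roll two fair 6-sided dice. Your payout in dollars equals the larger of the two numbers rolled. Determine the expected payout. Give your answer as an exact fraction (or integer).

161/36 dollars

Distribution of the larger of the two numbers rolled: 1 w.p. 1/36, 2 w.p. 1/12, 3 w.p. 5/36, 4 w.p. 7/36, 5 w.p. 1/4, 6 w.p. 11/36
E[payout] = (1/36)·1 + (1/12)·2 + (5/36)·3 + (7/36)·4 + (1/4)·5 + (11/36)·6 = 161/36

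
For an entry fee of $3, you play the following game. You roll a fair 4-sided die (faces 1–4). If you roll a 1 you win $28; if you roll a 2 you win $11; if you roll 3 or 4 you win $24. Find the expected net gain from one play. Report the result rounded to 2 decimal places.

E[payout] = (1/4)·11 + (1/2)·24 + (1/4)·28 = 87/4
Expected profit = 87/4 − 3 = 75/4 ≈ $18.75

$18.75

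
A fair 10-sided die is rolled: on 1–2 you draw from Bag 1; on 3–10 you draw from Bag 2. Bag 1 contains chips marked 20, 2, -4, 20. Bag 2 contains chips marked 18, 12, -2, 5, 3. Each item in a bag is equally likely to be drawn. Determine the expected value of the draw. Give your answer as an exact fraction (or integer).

383/50

E[X | Bag 1] = (20 + 2 − 4 + 20)/4 = 19/2
E[X | Bag 2] = (18 + 12 − 2 + 5 + 3)/5 = 36/5
E[X] = (1/5)·19/2 + (4/5)·36/5 = 383/50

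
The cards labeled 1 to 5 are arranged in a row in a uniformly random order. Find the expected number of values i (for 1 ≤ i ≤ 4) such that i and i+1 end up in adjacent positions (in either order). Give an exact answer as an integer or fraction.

For each i ∈ {1,…,4}, let Xᵢ = 1 if i and i+1 are adjacent. P(Xᵢ=1) = 2·(5−1)!/5! = 2/5.
By linearity, E[ΣXᵢ] = (4)·(2/5) = 8/5.

8/5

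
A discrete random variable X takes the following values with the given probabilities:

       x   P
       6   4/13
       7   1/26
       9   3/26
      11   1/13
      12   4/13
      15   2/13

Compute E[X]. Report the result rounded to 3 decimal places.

E[X] = (4/13)·6 + (1/26)·7 + (3/26)·9 + (1/13)·11 + (4/13)·12 + (2/13)·15
     = 10 ≈ 10.000

10.000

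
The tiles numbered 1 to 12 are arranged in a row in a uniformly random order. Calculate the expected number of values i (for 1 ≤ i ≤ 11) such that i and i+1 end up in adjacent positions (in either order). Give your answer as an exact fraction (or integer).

11/6

For each i ∈ {1,…,11}, let Xᵢ = 1 if i and i+1 are adjacent. P(Xᵢ=1) = 2·(12−1)!/12! = 2/12.
By linearity, E[ΣXᵢ] = (11)·(2/12) = 11/6.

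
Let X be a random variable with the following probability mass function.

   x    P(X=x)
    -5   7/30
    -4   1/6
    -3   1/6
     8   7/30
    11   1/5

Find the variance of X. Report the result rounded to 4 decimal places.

46.1289

E[X] = (7/30)·(-5) + (1/6)·(-4) + (1/6)·(-3) + (7/30)·8 + (1/5)·11 = 26/15
E[X²] = (7/30)·25 + (1/6)·16 + (1/6)·9 + (7/30)·64 + (1/5)·121 = 737/15
Var(X) = 737/15 − (26/15)² = 10379/225 ≈ 46.1289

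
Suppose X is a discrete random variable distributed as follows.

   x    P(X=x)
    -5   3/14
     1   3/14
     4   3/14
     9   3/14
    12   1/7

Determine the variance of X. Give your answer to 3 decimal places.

33.658

E[X] = (3/14)·(-5) + (3/14)·1 + (3/14)·4 + (3/14)·9 + (1/7)·12 = 51/14
E[X²] = (3/14)·25 + (3/14)·1 + (3/14)·16 + (3/14)·81 + (1/7)·144 = 657/14
Var(X) = 657/14 − (51/14)² = 6597/196 ≈ 33.658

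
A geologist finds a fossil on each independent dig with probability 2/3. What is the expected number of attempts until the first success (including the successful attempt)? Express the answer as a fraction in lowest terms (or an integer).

For a geometric distribution, E[trials] = 1/p = 1/(2/3) = 3/2.

3/2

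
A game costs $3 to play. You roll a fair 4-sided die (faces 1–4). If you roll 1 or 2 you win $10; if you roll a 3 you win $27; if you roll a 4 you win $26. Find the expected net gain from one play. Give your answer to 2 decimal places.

$15.25

E[payout] = (1/2)·10 + (1/4)·26 + (1/4)·27 = 73/4
Expected profit = 73/4 − 3 = 61/4 ≈ $15.25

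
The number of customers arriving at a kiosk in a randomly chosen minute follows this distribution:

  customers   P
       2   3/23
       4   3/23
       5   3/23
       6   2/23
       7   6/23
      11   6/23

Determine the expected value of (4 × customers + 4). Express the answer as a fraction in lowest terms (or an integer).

704/23

E[4x+4] = (3/23)·12 + (3/23)·20 + (3/23)·24 + (2/23)·28 + (6/23)·32 + (6/23)·48
     = 704/23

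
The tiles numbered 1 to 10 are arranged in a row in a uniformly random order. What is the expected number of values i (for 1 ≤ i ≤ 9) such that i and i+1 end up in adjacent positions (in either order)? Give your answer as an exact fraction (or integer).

9/5

For each i ∈ {1,…,9}, let Xᵢ = 1 if i and i+1 are adjacent. P(Xᵢ=1) = 2·(10−1)!/10! = 2/10.
By linearity, E[ΣXᵢ] = (9)·(2/10) = 9/5.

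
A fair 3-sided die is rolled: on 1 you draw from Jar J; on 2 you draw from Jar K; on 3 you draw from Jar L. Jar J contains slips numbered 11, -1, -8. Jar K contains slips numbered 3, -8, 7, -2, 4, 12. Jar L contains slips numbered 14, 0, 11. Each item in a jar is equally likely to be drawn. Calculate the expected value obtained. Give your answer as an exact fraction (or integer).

35/9

E[X | Jar J] = (11 − 1 − 8)/3 = 2/3
E[X | Jar K] = (3 − 8 + 7 − 2 + 4 + 12)/6 = 8/3
E[X | Jar L] = (14 + 0 + 11)/3 = 25/3
E[X] = (1/3)·2/3 + (1/3)·8/3 + (1/3)·25/3 = 35/9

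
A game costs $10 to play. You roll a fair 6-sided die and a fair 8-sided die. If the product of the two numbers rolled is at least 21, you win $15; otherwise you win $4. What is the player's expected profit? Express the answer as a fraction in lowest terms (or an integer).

-67/24 dollars

E[payout] = (17/24)·4 + (7/24)·15 = 173/24
Expected profit = 173/24 − 10 = -67/24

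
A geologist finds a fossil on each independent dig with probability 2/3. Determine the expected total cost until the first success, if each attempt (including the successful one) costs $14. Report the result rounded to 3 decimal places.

E[#attempts] = 1/p = 3/2; E[cost] = 14·3/2 = 21.
≈ 21.000

$21.000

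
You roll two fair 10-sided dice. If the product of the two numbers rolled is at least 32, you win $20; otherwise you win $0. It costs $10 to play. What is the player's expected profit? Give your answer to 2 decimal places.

E[payout] = (61/100)·0 + (39/100)·20 = 39/5
Expected profit = 39/5 − 10 = -11/5 ≈ -$2.20

-$2.20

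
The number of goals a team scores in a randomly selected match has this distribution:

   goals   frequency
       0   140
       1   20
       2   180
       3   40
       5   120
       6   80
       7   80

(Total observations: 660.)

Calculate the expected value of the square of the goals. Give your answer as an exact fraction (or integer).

545/33

Total = 660, so P(goals=0) = 140/660, etc.
E[X²] = (7/33)·0 + (1/33)·1 + (3/11)·4 + (2/33)·9 + (2/11)·25 + (4/33)·36 + (4/33)·49
     = 545/33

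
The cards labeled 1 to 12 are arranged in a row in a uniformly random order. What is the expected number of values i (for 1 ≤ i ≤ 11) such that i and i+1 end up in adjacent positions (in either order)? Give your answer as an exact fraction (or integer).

11/6

For each i ∈ {1,…,11}, let Xᵢ = 1 if i and i+1 are adjacent. P(Xᵢ=1) = 2·(12−1)!/12! = 2/12.
By linearity, E[ΣXᵢ] = (11)·(2/12) = 11/6.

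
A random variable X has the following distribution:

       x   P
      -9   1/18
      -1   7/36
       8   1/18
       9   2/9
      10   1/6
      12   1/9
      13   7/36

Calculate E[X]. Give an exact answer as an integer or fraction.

131/18

E[X] = (1/18)·(-9) + (7/36)·(-1) + (1/18)·8 + (2/9)·9 + (1/6)·10 + (1/9)·12 + (7/36)·13
     = 131/18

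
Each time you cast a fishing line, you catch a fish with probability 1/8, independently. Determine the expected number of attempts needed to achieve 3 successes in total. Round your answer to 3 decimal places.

24.000

By linearity (sum of 3 independent geometric waits), E[trials] = 3/p = 3/(1/8) = 24.
≈ 24.000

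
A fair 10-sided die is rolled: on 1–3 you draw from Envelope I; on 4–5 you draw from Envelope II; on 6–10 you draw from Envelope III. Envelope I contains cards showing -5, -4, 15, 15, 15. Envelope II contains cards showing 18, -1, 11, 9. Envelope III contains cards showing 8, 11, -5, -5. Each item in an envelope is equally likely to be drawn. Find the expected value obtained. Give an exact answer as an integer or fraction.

1027/200

E[X | Envelope I] = (-5 − 4 + 15 + 15 + 15)/5 = 36/5
E[X | Envelope II] = (18 − 1 + 11 + 9)/4 = 37/4
E[X | Envelope III] = (8 + 11 − 5 − 5)/4 = 9/4
E[X] = (3/10)·36/5 + (1/5)·37/4 + (1/2)·9/4 = 1027/200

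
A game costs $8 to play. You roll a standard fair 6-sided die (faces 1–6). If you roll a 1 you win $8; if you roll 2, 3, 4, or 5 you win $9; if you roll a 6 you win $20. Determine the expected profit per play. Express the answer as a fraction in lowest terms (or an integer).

8/3 dollars

E[payout] = (1/6)·8 + (2/3)·9 + (1/6)·20 = 32/3
Expected profit = 32/3 − 8 = 8/3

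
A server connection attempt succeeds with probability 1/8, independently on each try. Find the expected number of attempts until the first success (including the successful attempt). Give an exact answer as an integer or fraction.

For a geometric distribution, E[trials] = 1/p = 1/(1/8) = 8.

8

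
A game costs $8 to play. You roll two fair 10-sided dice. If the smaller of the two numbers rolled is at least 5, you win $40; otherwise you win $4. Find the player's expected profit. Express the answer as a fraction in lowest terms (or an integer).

E[payout] = (16/25)·4 + (9/25)·40 = 424/25
Expected profit = 424/25 − 8 = 224/25

224/25 dollars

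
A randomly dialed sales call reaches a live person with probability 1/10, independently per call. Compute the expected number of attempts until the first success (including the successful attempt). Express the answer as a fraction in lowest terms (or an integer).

10

For a geometric distribution, E[trials] = 1/p = 1/(1/10) = 10.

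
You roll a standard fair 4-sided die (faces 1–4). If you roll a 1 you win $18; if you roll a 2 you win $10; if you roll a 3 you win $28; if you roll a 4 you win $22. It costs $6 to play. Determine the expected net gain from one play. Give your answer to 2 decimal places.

$13.50

E[payout] = (1/4)·10 + (1/4)·18 + (1/4)·22 + (1/4)·28 = 39/2
Expected profit = 39/2 − 6 = 27/2 ≈ $13.50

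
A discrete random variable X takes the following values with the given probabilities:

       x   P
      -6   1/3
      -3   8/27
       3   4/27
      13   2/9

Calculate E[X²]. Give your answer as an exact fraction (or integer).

482/9

E[X²] = (1/3)·36 + (8/27)·9 + (4/27)·9 + (2/9)·169
     = 482/9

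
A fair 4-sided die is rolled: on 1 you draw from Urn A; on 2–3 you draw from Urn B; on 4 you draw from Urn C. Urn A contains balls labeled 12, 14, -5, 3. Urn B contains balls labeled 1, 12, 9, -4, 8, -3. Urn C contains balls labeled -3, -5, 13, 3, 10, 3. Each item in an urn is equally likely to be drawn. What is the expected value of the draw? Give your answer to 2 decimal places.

4.29

E[X | Urn A] = (12 + 14 − 5 + 3)/4 = 6
E[X | Urn B] = (1 + 12 + 9 − 4 + 8 − 3)/6 = 23/6
E[X | Urn C] = (-3 − 5 + 13 + 3 + 10 + 3)/6 = 7/2
E[X] = (1/4)·6 + (1/2)·23/6 + (1/4)·7/2 = 103/24 ≈ 4.29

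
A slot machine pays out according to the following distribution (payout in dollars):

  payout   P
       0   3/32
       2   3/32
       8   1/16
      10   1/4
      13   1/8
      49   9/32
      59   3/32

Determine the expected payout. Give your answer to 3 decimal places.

E[X] = (3/32)·0 + (3/32)·2 + (1/16)·8 + (1/4)·10 + (1/8)·13 + (9/32)·49 + (3/32)·59
     = 193/8 ≈ 24.125

$24.125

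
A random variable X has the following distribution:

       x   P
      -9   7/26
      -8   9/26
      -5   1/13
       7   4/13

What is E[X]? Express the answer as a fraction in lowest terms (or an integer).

E[X] = (7/26)·(-9) + (9/26)·(-8) + (1/13)·(-5) + (4/13)·7
     = -89/26

-89/26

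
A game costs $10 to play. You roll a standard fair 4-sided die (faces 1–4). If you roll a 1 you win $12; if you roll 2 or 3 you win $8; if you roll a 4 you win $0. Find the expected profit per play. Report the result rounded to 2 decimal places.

-$3.00

E[payout] = (1/4)·0 + (1/2)·8 + (1/4)·12 = 7
Expected profit = 7 − 10 = -3 ≈ -$3.00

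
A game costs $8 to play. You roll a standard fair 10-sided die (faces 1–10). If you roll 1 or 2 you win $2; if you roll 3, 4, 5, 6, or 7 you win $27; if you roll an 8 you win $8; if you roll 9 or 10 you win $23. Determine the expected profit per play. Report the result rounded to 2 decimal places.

$11.30

E[payout] = (1/5)·2 + (1/10)·8 + (1/5)·23 + (1/2)·27 = 193/10
Expected profit = 193/10 − 8 = 113/10 ≈ $11.30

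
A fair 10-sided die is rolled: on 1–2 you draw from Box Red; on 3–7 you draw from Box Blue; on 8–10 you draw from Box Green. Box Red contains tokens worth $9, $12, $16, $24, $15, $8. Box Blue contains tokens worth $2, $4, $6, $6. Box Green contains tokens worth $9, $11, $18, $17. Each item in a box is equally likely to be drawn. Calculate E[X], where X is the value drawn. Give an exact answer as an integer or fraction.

367/40 dollars

E[X | Box Red] = (9 + 12 + 16 + 24 + 15 + 8)/6 = 14
E[X | Box Blue] = (2 + 4 + 6 + 6)/4 = 9/2
E[X | Box Green] = (9 + 11 + 18 + 17)/4 = 55/4
E[X] = (1/5)·14 + (1/2)·9/2 + (3/10)·55/4 = 367/40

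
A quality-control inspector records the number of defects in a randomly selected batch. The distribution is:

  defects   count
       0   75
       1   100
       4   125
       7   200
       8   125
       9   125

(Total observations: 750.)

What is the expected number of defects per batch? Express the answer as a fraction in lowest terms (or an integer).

11/2

Total = 750, so P(defects=0) = 75/750, etc.
E[X] = (1/10)·0 + (2/15)·1 + (1/6)·4 + (4/15)·7 + (1/6)·8 + (1/6)·9
     = 11/2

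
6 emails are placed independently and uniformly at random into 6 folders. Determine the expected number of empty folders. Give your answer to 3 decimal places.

Let Xⱼ=1 if folder j is empty. P(Xⱼ=1) = ((6-1)/6)^6 = 15625/46656.
By linearity, E[#empty] = 6·15625/46656 = 15625/7776.
≈ 2.009

2.009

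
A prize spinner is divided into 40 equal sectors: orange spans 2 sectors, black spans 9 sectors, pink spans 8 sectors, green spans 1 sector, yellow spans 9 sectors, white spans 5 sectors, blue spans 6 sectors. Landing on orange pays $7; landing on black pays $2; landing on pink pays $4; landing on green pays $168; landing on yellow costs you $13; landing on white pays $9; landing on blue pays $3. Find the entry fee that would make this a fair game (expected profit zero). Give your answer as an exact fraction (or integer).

E[payout] = (2/40)·7 + (9/40)·2 + (8/40)·4 + (1/40)·168 + (9/40)·(-13) + (5/40)·9 + (6/40)·3 = 89/20
Fair fee = E[payout] = 89/20

89/20 dollars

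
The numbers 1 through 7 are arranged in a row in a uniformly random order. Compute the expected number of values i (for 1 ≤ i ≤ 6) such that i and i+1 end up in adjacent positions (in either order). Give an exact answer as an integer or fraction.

12/7

For each i ∈ {1,…,6}, let Xᵢ = 1 if i and i+1 are adjacent. P(Xᵢ=1) = 2·(7−1)!/7! = 2/7.
By linearity, E[ΣXᵢ] = (6)·(2/7) = 12/7.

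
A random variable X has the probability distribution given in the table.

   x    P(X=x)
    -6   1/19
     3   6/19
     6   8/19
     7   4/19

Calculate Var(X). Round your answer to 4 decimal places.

8.7590

E[X] = (1/19)·(-6) + (6/19)·3 + (8/19)·6 + (4/19)·7 = 88/19
E[X²] = (1/19)·36 + (6/19)·9 + (8/19)·36 + (4/19)·49 = 574/19
Var(X) = 574/19 − (88/19)² = 3162/361 ≈ 8.7590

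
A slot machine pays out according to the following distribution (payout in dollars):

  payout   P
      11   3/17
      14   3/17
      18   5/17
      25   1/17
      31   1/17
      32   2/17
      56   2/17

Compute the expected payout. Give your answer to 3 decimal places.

E[X] = (3/17)·11 + (3/17)·14 + (5/17)·18 + (1/17)·25 + (1/17)·31 + (2/17)·32 + (2/17)·56
     = 397/17 ≈ 23.353

$23.353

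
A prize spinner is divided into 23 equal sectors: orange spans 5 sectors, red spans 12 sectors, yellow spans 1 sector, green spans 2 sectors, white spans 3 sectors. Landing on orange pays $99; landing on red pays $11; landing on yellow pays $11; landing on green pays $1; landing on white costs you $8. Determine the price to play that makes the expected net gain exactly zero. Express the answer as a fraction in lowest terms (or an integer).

616/23 dollars

E[payout] = (5/23)·99 + (12/23)·11 + (1/23)·11 + (2/23)·1 + (3/23)·(-8) = 616/23
Fair fee = E[payout] = 616/23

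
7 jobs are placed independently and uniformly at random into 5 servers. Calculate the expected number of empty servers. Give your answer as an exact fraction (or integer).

16384/15625

Let Xⱼ=1 if server j is empty. P(Xⱼ=1) = ((5-1)/5)^7 = 16384/78125.
By linearity, E[#empty] = 5·16384/78125 = 16384/15625.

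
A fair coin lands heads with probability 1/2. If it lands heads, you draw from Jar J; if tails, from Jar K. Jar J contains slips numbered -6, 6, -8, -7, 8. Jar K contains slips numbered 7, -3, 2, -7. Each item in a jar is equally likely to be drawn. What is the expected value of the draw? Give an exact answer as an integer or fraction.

E[X | Jar J] = (-6 + 6 − 8 − 7 + 8)/5 = -7/5
E[X | Jar K] = (7 − 3 + 2 − 7)/4 = -1/4
E[X] = (1/2)·(-7/5) + (1/2)·(-1/4) = -33/40

-33/40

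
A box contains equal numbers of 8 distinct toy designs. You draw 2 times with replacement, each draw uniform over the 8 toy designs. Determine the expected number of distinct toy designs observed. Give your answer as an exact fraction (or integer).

15/8

Let Xⱼ=1 if type j appears at least once. P(Xⱼ=1) = 1 − ((8−1)/8)^2 = 15/64.
E[#distinct] = 8·15/64 = 15/8.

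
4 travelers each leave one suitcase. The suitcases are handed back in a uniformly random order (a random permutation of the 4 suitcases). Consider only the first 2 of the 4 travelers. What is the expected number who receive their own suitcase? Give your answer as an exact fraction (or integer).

Let Xᵢ = 1 if person i gets their own suitcase. For each i, P(Xᵢ=1) = 1/4.
By linearity of expectation, E[X₁+…+X_2] = 2·(1/4) = 1/2.

1/2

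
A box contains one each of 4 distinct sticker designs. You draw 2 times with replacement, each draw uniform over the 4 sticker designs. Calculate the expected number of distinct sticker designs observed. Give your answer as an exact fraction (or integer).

Let Xⱼ=1 if type j appears at least once. P(Xⱼ=1) = 1 − ((4−1)/4)^2 = 7/16.
E[#distinct] = 4·7/16 = 7/4.

7/4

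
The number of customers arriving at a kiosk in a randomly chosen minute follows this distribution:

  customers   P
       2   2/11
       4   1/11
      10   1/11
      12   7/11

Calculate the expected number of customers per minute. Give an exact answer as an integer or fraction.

E[X] = (2/11)·2 + (1/11)·4 + (1/11)·10 + (7/11)·12
     = 102/11

102/11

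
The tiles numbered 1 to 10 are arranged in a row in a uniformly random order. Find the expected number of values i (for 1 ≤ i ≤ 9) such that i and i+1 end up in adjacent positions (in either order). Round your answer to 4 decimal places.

1.8000

For each i ∈ {1,…,9}, let Xᵢ = 1 if i and i+1 are adjacent. P(Xᵢ=1) = 2·(10−1)!/10! = 2/10.
By linearity, E[ΣXᵢ] = (9)·(2/10) = 9/5.
≈ 1.8000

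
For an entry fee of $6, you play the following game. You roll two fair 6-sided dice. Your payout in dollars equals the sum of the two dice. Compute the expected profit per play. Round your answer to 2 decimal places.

Distribution of the sum of the two dice: 2 w.p. 1/36, 3 w.p. 1/18, 4 w.p. 1/12, 5 w.p. 1/9, 6 w.p. 5/36, 7 w.p. 1/6, …
E[payout] = (1/36)·2 + (1/18)·3 + (1/12)·4 + (1/9)·5 + (5/36)·6 + (1/6)·7 + (5/36)·8 + (1/9)·9 + (1/12)·10 + (1/18)·11 + (1/36)·12 = 7
Expected profit = 7 − 6 = 1 ≈ $1.00

$1.00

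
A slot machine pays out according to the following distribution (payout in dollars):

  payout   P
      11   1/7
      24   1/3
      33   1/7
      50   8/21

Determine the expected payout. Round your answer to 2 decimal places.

E[X] = (1/7)·11 + (1/3)·24 + (1/7)·33 + (8/21)·50
     = 100/3 ≈ 33.33

$33.33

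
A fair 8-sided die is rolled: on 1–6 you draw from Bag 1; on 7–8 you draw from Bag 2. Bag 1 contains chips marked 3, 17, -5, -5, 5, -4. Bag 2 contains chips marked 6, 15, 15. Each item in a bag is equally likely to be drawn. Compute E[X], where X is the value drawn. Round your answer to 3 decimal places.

E[X | Bag 1] = (3 + 17 − 5 − 5 + 5 − 4)/6 = 11/6
E[X | Bag 2] = (6 + 15 + 15)/3 = 12
E[X] = (3/4)·11/6 + (1/4)·12 = 35/8 ≈ 4.375

4.375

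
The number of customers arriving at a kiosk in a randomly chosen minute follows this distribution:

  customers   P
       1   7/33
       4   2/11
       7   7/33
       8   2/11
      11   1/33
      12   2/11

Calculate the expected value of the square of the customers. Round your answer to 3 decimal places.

E[X²] = (7/33)·1 + (2/11)·16 + (7/33)·49 + (2/11)·64 + (1/33)·121 + (2/11)·144
     = 55 ≈ 55.000

55.000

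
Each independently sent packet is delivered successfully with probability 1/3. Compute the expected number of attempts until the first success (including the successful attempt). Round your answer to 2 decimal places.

3.00

For a geometric distribution, E[trials] = 1/p = 1/(1/3) = 3.
≈ 3.00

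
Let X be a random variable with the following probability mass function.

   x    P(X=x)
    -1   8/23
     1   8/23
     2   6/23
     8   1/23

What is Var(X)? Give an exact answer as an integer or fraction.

E[X] = (8/23)·(-1) + (8/23)·1 + (6/23)·2 + (1/23)·8 = 20/23
E[X²] = (8/23)·1 + (8/23)·1 + (6/23)·4 + (1/23)·64 = 104/23
Var(X) = 104/23 − (20/23)² = 1992/529

1992/529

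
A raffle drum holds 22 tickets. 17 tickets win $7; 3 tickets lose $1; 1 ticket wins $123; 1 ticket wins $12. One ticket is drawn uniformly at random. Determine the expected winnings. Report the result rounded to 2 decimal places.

E[payout] = (17/22)·7 + (3/22)·(-1) + (1/22)·123 + (1/22)·12 = 251/22
≈ $11.41

$11.41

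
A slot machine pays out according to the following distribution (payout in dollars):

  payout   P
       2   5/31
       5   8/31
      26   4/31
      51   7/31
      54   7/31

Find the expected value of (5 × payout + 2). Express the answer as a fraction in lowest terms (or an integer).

4507/31

E[5x+2] = (5/31)·12 + (8/31)·27 + (4/31)·132 + (7/31)·257 + (7/31)·272
     = 4507/31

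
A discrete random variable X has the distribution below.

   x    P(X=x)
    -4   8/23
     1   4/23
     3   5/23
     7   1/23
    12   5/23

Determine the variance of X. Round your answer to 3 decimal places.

35.618

E[X] = (8/23)·(-4) + (4/23)·1 + (5/23)·3 + (1/23)·7 + (5/23)·12 = 54/23
E[X²] = (8/23)·16 + (4/23)·1 + (5/23)·9 + (1/23)·49 + (5/23)·144 = 946/23
Var(X) = 946/23 − (54/23)² = 18842/529 ≈ 35.618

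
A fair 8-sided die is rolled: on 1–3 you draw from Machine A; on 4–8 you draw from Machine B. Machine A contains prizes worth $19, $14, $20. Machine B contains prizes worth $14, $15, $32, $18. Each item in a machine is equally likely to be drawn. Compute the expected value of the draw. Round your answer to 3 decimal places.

$18.969

E[X | Machine A] = (19 + 14 + 20)/3 = 53/3
E[X | Machine B] = (14 + 15 + 32 + 18)/4 = 79/4
E[X] = (3/8)·53/3 + (5/8)·79/4 = 607/32 ≈ 18.969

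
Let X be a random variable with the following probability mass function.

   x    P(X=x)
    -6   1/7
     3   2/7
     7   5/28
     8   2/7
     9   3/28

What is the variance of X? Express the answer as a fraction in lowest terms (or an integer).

649/28

E[X] = (1/7)·(-6) + (2/7)·3 + (5/28)·7 + (2/7)·8 + (3/28)·9 = 9/2
E[X²] = (1/7)·36 + (2/7)·9 + (5/28)·49 + (2/7)·64 + (3/28)·81 = 304/7
Var(X) = 304/7 − (9/2)² = 649/28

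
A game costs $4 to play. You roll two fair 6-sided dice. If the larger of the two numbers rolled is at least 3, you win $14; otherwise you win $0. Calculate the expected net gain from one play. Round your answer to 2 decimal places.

$8.44

E[payout] = (1/9)·0 + (8/9)·14 = 112/9
Expected profit = 112/9 − 4 = 76/9 ≈ $8.44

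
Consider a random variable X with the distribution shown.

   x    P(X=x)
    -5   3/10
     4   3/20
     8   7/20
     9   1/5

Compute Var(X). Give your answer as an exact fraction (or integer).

3481/100

E[X] = (3/10)·(-5) + (3/20)·4 + (7/20)·8 + (1/5)·9 = 37/10
E[X²] = (3/10)·25 + (3/20)·16 + (7/20)·64 + (1/5)·81 = 97/2
Var(X) = 97/2 − (37/10)² = 3481/100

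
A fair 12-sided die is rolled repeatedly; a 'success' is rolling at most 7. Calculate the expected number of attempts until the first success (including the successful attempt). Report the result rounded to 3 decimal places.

For a geometric distribution, E[trials] = 1/p = 1/(7/12) = 12/7.
≈ 1.714

1.714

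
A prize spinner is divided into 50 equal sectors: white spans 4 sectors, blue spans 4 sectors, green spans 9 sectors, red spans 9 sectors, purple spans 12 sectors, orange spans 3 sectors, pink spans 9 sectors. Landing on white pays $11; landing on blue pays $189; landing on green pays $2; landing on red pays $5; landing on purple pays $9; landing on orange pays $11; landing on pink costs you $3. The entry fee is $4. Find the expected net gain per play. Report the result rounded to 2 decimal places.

$15.54

E[payout] = (4/50)·11 + (4/50)·189 + (9/50)·2 + (9/50)·5 + (12/50)·9 + (3/50)·11 + (9/50)·(-3) = 977/50
Expected profit = 977/50 − 4 = 777/50 ≈ $15.54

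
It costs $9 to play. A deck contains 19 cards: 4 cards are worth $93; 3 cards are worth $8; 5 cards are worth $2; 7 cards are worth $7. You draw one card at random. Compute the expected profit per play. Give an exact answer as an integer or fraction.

E[payout] = (4/19)·93 + (3/19)·8 + (5/19)·2 + (7/19)·7 = 455/19
Expected profit = 455/19 − 9 = 284/19

284/19 dollars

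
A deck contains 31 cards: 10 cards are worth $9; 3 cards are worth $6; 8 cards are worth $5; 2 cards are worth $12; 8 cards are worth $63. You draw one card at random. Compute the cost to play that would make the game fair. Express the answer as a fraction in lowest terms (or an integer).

E[payout] = (10/31)·9 + (3/31)·6 + (8/31)·5 + (2/31)·12 + (8/31)·63 = 676/31
Fair fee = E[payout] = 676/31

676/31 dollars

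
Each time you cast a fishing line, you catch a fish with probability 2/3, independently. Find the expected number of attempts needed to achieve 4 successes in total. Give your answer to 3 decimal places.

6.000

By linearity (sum of 4 independent geometric waits), E[trials] = 4/p = 4/(2/3) = 6.
≈ 6.000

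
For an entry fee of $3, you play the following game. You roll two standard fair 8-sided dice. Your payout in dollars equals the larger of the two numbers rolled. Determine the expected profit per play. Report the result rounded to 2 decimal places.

$2.81

Distribution of the larger of the two numbers rolled: 1 w.p. 1/64, 2 w.p. 3/64, 3 w.p. 5/64, 4 w.p. 7/64, 5 w.p. 9/64, 6 w.p. 11/64, …
E[payout] = (1/64)·1 + (3/64)·2 + (5/64)·3 + (7/64)·4 + (9/64)·5 + (11/64)·6 + (13/64)·7 + (15/64)·8 = 93/16
Expected profit = 93/16 − 3 = 45/16 ≈ $2.81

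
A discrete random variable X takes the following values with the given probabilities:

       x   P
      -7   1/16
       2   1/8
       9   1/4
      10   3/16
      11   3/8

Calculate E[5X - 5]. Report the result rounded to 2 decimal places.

E[5x-5] = (1/16)·(-40) + (1/8)·5 + (1/4)·40 + (3/16)·45 + (3/8)·50
     = 565/16 ≈ 35.31

35.31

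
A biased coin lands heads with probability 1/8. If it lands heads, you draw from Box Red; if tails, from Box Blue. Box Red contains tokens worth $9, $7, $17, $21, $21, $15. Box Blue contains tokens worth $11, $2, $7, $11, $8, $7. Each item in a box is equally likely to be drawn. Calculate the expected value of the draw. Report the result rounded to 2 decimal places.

$8.58

E[X | Box Red] = (9 + 7 + 17 + 21 + 21 + 15)/6 = 15
E[X | Box Blue] = (11 + 2 + 7 + 11 + 8 + 7)/6 = 23/3
E[X] = (1/8)·15 + (7/8)·23/3 = 103/12 ≈ 8.58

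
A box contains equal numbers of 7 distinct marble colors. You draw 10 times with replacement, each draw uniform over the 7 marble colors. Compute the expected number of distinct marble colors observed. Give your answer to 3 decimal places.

5.502

Let Xⱼ=1 if type j appears at least once. P(Xⱼ=1) = 1 − ((7−1)/7)^10 = 222009073/282475249.
E[#distinct] = 7·222009073/282475249 = 222009073/40353607.
≈ 5.502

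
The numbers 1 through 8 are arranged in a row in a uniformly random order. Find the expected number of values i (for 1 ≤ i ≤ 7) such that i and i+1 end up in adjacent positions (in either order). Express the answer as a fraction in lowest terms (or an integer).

7/4

For each i ∈ {1,…,7}, let Xᵢ = 1 if i and i+1 are adjacent. P(Xᵢ=1) = 2·(8−1)!/8! = 2/8.
By linearity, E[ΣXᵢ] = (7)·(2/8) = 7/4.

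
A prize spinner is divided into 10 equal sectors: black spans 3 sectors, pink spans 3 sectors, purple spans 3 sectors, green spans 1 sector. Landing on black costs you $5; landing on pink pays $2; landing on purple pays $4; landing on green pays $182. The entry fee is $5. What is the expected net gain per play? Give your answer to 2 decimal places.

E[payout] = (3/10)·(-5) + (3/10)·2 + (3/10)·4 + (1/10)·182 = 37/2
Expected profit = 37/2 − 5 = 27/2 ≈ $13.50

$13.50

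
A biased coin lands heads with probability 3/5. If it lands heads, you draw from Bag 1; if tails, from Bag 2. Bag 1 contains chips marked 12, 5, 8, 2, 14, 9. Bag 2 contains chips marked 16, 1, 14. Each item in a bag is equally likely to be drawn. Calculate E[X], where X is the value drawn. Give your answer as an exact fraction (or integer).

137/15

E[X | Bag 1] = (12 + 5 + 8 + 2 + 14 + 9)/6 = 25/3
E[X | Bag 2] = (16 + 1 + 14)/3 = 31/3
E[X] = (3/5)·25/3 + (2/5)·31/3 = 137/15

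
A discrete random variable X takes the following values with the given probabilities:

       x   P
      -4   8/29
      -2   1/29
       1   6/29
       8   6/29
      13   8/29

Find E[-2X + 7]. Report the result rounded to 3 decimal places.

-1.552

E[-2x+7] = (8/29)·15 + (1/29)·11 + (6/29)·5 + (6/29)·(-9) + (8/29)·(-19)
     = -45/29 ≈ -1.552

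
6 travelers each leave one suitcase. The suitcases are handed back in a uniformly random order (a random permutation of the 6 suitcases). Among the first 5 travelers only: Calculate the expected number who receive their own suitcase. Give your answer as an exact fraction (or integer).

Let Xᵢ = 1 if person i gets their own suitcase. For each i, P(Xᵢ=1) = 1/6.
By linearity of expectation, E[X₁+…+X_5] = 5·(1/6) = 5/6.

5/6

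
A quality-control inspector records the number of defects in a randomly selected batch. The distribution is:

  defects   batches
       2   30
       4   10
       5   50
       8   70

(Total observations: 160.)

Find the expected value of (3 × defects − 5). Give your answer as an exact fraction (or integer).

193/16

Total = 160, so P(defects=2) = 30/160, etc.
E[3x-5] = (3/16)·1 + (1/16)·7 + (5/16)·10 + (7/16)·19
     = 193/16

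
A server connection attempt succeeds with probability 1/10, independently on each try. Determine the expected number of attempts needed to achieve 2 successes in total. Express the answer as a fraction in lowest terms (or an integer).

20

By linearity (sum of 2 independent geometric waits), E[trials] = 2/p = 2/(1/10) = 20.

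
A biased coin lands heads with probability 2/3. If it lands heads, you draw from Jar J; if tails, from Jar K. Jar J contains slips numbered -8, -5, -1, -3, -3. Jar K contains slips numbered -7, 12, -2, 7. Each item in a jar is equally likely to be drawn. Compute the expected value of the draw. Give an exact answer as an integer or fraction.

E[X | Jar J] = (-8 − 5 − 1 − 3 − 3)/5 = -4
E[X | Jar K] = (-7 + 12 − 2 + 7)/4 = 5/2
E[X] = (2/3)·(-4) + (1/3)·5/2 = -11/6

-11/6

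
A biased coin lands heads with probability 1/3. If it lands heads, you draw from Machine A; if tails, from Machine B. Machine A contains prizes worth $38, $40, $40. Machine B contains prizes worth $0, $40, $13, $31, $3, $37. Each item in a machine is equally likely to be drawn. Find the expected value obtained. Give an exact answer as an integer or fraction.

242/9 dollars

E[X | Machine A] = (38 + 40 + 40)/3 = 118/3
E[X | Machine B] = (0 + 40 + 13 + 31 + 3 + 37)/6 = 62/3
E[X] = (1/3)·118/3 + (2/3)·62/3 = 242/9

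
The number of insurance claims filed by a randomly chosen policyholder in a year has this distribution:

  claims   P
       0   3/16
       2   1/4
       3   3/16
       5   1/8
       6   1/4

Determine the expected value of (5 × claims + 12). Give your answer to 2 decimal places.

27.94

E[5x+12] = (3/16)·12 + (1/4)·22 + (3/16)·27 + (1/8)·37 + (1/4)·42
     = 447/16 ≈ 27.94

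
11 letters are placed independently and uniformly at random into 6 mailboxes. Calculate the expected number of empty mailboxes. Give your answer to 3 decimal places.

0.808

Let Xⱼ=1 if mailbox j is empty. P(Xⱼ=1) = ((6-1)/6)^11 = 48828125/362797056.
By linearity, E[#empty] = 6·48828125/362797056 = 48828125/60466176.
≈ 0.808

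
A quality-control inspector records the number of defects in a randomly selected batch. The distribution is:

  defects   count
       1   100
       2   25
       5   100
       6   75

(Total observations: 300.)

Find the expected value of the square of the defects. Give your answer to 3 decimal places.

18.000

Total = 300, so P(defects=1) = 100/300, etc.
E[X²] = (1/3)·1 + (1/12)·4 + (1/3)·25 + (1/4)·36
     = 18 ≈ 18.000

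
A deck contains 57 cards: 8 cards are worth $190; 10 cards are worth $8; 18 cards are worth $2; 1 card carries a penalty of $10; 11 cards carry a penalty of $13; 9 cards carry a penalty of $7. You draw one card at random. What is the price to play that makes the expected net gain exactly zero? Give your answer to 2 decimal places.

$24.91

E[payout] = (8/57)·190 + (10/57)·8 + (18/57)·2 + (1/57)·(-10) + (11/57)·(-13) + (9/57)·(-7) = 1420/57
Fair fee = E[payout] = 1420/57 ≈ $24.91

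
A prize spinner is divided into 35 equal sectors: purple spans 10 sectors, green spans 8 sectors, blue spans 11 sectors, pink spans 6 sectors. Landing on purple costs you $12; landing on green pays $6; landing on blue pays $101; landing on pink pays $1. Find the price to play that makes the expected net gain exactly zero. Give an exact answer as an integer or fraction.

209/7 dollars

E[payout] = (10/35)·(-12) + (8/35)·6 + (11/35)·101 + (6/35)·1 = 209/7
Fair fee = E[payout] = 209/7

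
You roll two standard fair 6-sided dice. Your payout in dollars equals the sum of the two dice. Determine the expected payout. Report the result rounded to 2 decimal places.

$7.00

Distribution of the sum of the two dice: 2 w.p. 1/36, 3 w.p. 1/18, 4 w.p. 1/12, 5 w.p. 1/9, 6 w.p. 5/36, 7 w.p. 1/6, …
E[payout] = (1/36)·2 + (1/18)·3 + (1/12)·4 + (1/9)·5 + (5/36)·6 + (1/6)·7 + (5/36)·8 + (1/9)·9 + (1/12)·10 + (1/18)·11 + (1/36)·12 = 7
≈ $7.00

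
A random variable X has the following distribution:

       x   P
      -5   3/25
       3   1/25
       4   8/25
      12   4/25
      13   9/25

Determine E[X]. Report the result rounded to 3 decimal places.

E[X] = (3/25)·(-5) + (1/25)·3 + (8/25)·4 + (4/25)·12 + (9/25)·13
     = 37/5 ≈ 7.400

7.400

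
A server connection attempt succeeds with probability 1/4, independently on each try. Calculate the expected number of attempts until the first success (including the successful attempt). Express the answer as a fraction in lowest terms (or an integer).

For a geometric distribution, E[trials] = 1/p = 1/(1/4) = 4.

4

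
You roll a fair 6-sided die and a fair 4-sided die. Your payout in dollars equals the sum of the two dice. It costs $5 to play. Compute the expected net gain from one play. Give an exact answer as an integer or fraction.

Distribution of the sum of the two dice: 2 w.p. 1/24, 3 w.p. 1/12, 4 w.p. 1/8, 5 w.p. 1/6, 6 w.p. 1/6, 7 w.p. 1/6, …
E[payout] = (1/24)·2 + (1/12)·3 + (1/8)·4 + (1/6)·5 + (1/6)·6 + (1/6)·7 + (1/8)·8 + (1/12)·9 + (1/24)·10 = 6
Expected profit = 6 − 5 = 1

$1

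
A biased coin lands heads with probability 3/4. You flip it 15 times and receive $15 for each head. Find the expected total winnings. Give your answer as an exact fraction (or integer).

E[#heads] = 15·3/4 = 45/4 (linearity over flips).
E[winnings] = 15·45/4 = 675/4.

675/4 dollars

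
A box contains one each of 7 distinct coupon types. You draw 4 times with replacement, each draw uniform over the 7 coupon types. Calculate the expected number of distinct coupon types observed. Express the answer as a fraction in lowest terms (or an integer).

Let Xⱼ=1 if type j appears at least once. P(Xⱼ=1) = 1 − ((7−1)/7)^4 = 1105/2401.
E[#distinct] = 7·1105/2401 = 1105/343.

1105/343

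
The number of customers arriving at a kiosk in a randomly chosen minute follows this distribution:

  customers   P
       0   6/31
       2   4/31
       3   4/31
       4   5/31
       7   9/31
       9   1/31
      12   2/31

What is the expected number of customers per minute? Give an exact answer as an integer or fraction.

E[X] = (6/31)·0 + (4/31)·2 + (4/31)·3 + (5/31)·4 + (9/31)·7 + (1/31)·9 + (2/31)·12
     = 136/31

136/31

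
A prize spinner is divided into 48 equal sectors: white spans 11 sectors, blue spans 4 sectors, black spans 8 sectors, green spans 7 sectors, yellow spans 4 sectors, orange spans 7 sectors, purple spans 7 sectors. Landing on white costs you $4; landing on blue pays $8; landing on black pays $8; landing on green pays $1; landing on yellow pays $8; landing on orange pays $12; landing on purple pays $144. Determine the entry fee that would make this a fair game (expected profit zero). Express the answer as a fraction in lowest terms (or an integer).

E[payout] = (11/48)·(-4) + (4/48)·8 + (8/48)·8 + (7/48)·1 + (4/48)·8 + (7/48)·12 + (7/48)·144 = 1183/48
Fair fee = E[payout] = 1183/48

1183/48 dollars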